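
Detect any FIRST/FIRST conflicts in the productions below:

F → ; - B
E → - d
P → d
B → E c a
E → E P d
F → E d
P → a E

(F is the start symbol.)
Yes. E → '-' d / E → E P d on { '-' }

A FIRST/FIRST conflict occurs when two productions N → α and N → β for the same non-terminal have FIRST(α) ∩ FIRST(β) ≠ ∅ (with ε ∈ FIRST of a nullable right-hand side, so two nullable alternatives also conflict).

FIRST sets of the non-terminals at (or reachable through a nullable prefix from) the front of some alternative:
  FIRST(E) = { '-' }

Productions for F:
  F → ; - B: FIRST = { ';' }
  F → E d: FIRST = { '-' }
Productions for E:
  E → - d: FIRST = { '-' }
  E → E P d: FIRST = { '-' }
Productions for P:
  P → d: FIRST = { 'd' }
  P → a E: FIRST = { 'a' }
B has only one production, so no FIRST/FIRST conflict is possible there.

Conflict for E: E → - d and E → E P d
  Overlap: { '-' }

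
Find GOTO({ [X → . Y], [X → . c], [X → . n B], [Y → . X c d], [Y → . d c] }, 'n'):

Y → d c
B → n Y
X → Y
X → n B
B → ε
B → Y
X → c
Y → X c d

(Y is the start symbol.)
GOTO(I, 'n') = CLOSURE({ [A → αX.β] : [A → α.Xβ] ∈ I, X = 'n' })

Items with dot before 'n', with the dot advanced:
  [X → . n B] → [X → n . B]
Closure of the advanced items:
  [X → n . B] has the dot before B: add [B → . n Y], [B → .], [B → . Y]
  [B → . Y] has the dot before Y: add [Y → . d c], [Y → . X c d]
  [Y → . X c d] has the dot before X: add [X → . Y], [X → . n B], [X → . c]

GOTO = { [B → . Y], [B → . n Y], [B → .], [X → . Y], [X → . c], [X → . n B], [X → n . B], [Y → . X c d], [Y → . d c] }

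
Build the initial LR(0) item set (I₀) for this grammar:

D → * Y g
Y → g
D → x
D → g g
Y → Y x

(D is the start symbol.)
{ [D → . * Y g], [D → . g g], [D → . x], [D' → . D] }

First, augment the grammar with D' → D
I₀ = CLOSURE({ [D' → . D] }):
  [D' → . D] has the dot before D: add [D → . * Y g], [D → . x], [D → . g g]
No further items can be added.

I₀ = { [D → . * Y g], [D → . g g], [D → . x], [D' → . D] }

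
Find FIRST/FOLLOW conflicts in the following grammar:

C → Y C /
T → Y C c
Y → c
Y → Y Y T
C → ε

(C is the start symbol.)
Yes. C → Y C '/' with FOLLOW(C) on { 'c' }

A FIRST/FOLLOW conflict occurs when a non-terminal N has a nullable alternative N → β (β ⇒* ε) and another alternative N → α with FIRST(α) ∩ FOLLOW(N) ≠ ∅: on such a lookahead the parser cannot decide between expanding α and letting N vanish via β.

Nullable non-terminals: C.
FIRST sets used below: FIRST(Y) = { 'c' }

C: nullable alternative(s) C → ε; FOLLOW(C) = { $, '/', 'c' }
  C → Y C /: FIRST \ {ε} = { 'c' } — overlaps FOLLOW(C) on { 'c' }: CONFLICT
  C → ε: FIRST \ {ε} = { } — this is the only nullable alternative, skip

T, Y have no nullable alternative, so no FIRST/FOLLOW check is needed there.

So the grammar has 1 FIRST/FOLLOW conflict (marked CONFLICT above).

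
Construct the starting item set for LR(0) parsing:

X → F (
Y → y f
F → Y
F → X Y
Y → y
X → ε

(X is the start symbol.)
{ [F → . X Y], [F → . Y], [X → . F (], [X → .], [X' → . X], [Y → . y f], [Y → . y] }

First, augment the grammar with X' → X
I₀ = CLOSURE({ [X' → . X] }):
  [X' → . X] has the dot before X: add [X → . F (], [X → .]
  [X → . F (] has the dot before F: add [F → . Y], [F → . X Y]
  [F → . Y] has the dot before Y: add [Y → . y f], [Y → . y]
No further items can be added.

I₀ = { [F → . X Y], [F → . Y], [X → . F (], [X → .], [X' → . X], [Y → . y f], [Y → . y] }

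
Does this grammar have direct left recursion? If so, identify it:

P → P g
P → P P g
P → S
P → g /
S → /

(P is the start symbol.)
Yes, P is left-recursive

Direct left recursion occurs when N → N α for some non-terminal N (the right-hand side begins with the left-hand side itself).

P → P g: LEFT RECURSIVE (starts with P)
P → P P g: LEFT RECURSIVE (starts with P)
P → S: starts with S
P → g /: starts with g
S → /: starts with '/'

The grammar has direct left recursion on: P.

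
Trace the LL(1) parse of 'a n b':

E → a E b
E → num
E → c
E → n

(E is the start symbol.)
Stack is shown with the top on the left.

Stack    Input    Action
------------------------
E $      a n b $  output E → a E b
a E b $  a n b $  match 'a'
E b $    n b $    output E → n
n b $    n b $    match 'n'
b $      b $      match 'b'
$        $        accept

The string is accepted.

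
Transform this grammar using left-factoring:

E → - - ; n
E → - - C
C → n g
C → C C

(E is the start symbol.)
E → - - E'
E' → ; n
E' → C
C → n g
C → C C

Left-factoring transforms A → αβ₁ | αβ₂ into A → αA' and A' → β₁ | β₂
(α is the longest common prefix among the alternatives). Repeat until
no nonterminal has two alternatives with a common prefix.

Round 1: E has alternatives sharing prefix '- -'. Introduce E': E → - - E'
  Add: E' → ; n
  Add: E' → C

No remaining common prefixes — done.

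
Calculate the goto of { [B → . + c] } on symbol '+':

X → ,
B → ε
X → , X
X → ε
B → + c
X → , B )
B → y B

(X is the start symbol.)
GOTO(I, '+') = CLOSURE({ [A → αX.β] : [A → α.Xβ] ∈ I, X = '+' })

Items with dot before '+', with the dot advanced:
  [B → . + c] → [B → + . c]
Closure adds nothing (no advanced item has the dot before a non-terminal).

GOTO = { [B → + . c] }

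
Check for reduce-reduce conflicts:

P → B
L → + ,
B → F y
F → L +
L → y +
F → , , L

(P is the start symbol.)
A reduce-reduce conflict occurs when an LR(0) state has two complete items [A → α .] and [B → β .] — both call for a reduction, and with no lookahead the parser cannot choose between them.

Augment with P' → P and build the canonical LR(0) collection (I0 = CLOSURE({[P' → . P]}), then GOTO on every symbol after a dot until no new states appear). It has 14 states:
  I0: { [B → . F y], [F → . , , L], [F → . L +], [L → . + ,], [L → . y +], [P → . B], [P' → . P] }  — shift
  I1: { [L → + . ,] }  — shift
  I2: { [F → , . , L] }  — shift
  I3: { [P → B .] }  — reduce
  I4: { [B → F . y] }  — shift
  I5: { [F → L . +] }  — shift
  I6: { [P' → P .] }  — accept
  I7: { [L → y . +] }  — shift
  I8: { [L → y + .] }  — reduce
  I9: { [F → L + .] }  — reduce
  I10: { [B → F y .] }  — reduce
  I11: { [F → , , . L], [L → . + ,], [L → . y +] }  — shift
  I12: { [F → , , L .] }  — reduce
  I13: { [L → + , .] }  — reduce

No state contains more than one complete item.

Answer: No reduce-reduce conflicts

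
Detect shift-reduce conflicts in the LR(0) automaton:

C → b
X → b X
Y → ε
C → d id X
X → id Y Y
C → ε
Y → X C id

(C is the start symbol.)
A shift-reduce conflict occurs when an LR(0) state has both:
  - a complete (reduce) item [A → α .] (dot at the end), and
  - a shift item [B → β . c γ] (dot before a terminal).

Augment with C' → C and build the canonical LR(0) collection (I0 = CLOSURE({[C' → . C]}), then GOTO on every symbol after a dot until no new states appear). It has 14 states:
  I0: { [C → . b], [C → . d id X], [C → .], [C' → . C] }  — shift, reduce
  I1: { [C' → C .] }  — accept
  I2: { [C → b .] }  — reduce
  I3: { [C → d . id X] }  — shift
  I4: { [C → d id . X], [X → . b X], [X → . id Y Y] }  — shift
  I5: { [C → d id X .] }  — reduce
  I6: { [X → . b X], [X → . id Y Y], [X → b . X] }  — shift
  I7: { [X → . b X], [X → . id Y Y], [X → id . Y Y], [Y → . X C id], [Y → .] }  — shift, reduce
  I8: { [C → . b], [C → . d id X], [C → .], [Y → X . C id] }  — shift, reduce
  I9: { [X → . b X], [X → . id Y Y], [X → id Y . Y], [Y → . X C id], [Y → .] }  — shift, reduce
  I10: { [X → id Y Y .] }  — reduce
  I11: { [Y → X C . id] }  — shift
  I12: { [Y → X C id .] }  — reduce
  I13: { [X → b X .] }  — reduce

I0 contains reduce item [C → .] and shift items [C → . b], [C → . d id X] — shift-reduce conflict.
I7 contains reduce item [Y → .] and shift items [X → . b X], [X → . id Y Y] — shift-reduce conflict.
I8 contains reduce item [C → .] and shift items [C → . b], [C → . d id X] — shift-reduce conflict.
I9 contains reduce item [Y → .] and shift items [X → . b X], [X → . id Y Y] — shift-reduce conflict.

Answer: Yes — I0: [C → .] vs [C → . b]; I7: [Y → .] vs [X → . b X]; I8: [C → .] vs [C → . b]; I9: [Y → .] vs [X → . b X]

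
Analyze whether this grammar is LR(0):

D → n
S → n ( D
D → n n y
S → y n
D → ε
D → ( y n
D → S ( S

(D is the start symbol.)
No. Shift-reduce conflict between [D → .] and [D → . ( y n]

A grammar is LR(0) if no state in the canonical LR(0) collection has:
  - both a shift item (dot before a terminal) and a complete item (shift-reduce conflict), or
  - two or more complete items (reduce-reduce conflict; the accept item [D' → D .] counts as a complete item here).

Augment with D' → D and build the canonical LR(0) collection (I0 = CLOSURE({[D' → . D]}), then GOTO on every symbol after a dot until no new states appear). It has 16 states:
  I0: { [D → . ( y n], [D → . S ( S], [D → . n n y], [D → . n], [D → .], [D' → . D], [S → . n ( D], [S → . y n] }  — shift, reduce
  I1: { [D → ( . y n] }  — shift
  I2: { [D' → D .] }  — accept
  I3: { [D → S . ( S] }  — shift
  I4: { [D → n . n y], [D → n .], [S → n . ( D] }  — shift, reduce
  I5: { [S → y . n] }  — shift
  I6: { [S → y n .] }  — reduce
  I7: { [D → . ( y n], [D → . S ( S], [D → . n n y], [D → . n], [D → .], [S → . n ( D], [S → . y n], [S → n ( . D] }  — shift, reduce
  I8: { [D → n n . y] }  — shift
  I9: { [D → n n y .] }  — reduce
  I10: { [S → n ( D .] }  — reduce
  I11: { [D → S ( . S], [S → . n ( D], [S → . y n] }  — shift
  I12: { [D → S ( S .] }  — reduce
  I13: { [S → n . ( D] }  — shift
  I14: { [D → ( y . n] }  — shift
  I15: { [D → ( y n .] }  — reduce

Conflict in state I0:
  Shift-reduce conflict between [D → .] and [D → . ( y n]
So the grammar is NOT LR(0).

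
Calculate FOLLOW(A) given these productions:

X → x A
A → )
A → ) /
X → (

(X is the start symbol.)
To compute FOLLOW(A), find every occurrence of A on a right-hand side N → α A β: add FIRST(β) \ {ε}, and if β is empty or nullable also add FOLLOW(N). Iterate to a fixed point.

In X → x A: A is at the end, add FOLLOW(X)

The FOLLOW sets referred to above (computed the same way, to a fixed point):
  FOLLOW(X) = { $ }

Taking the union: FOLLOW(A) = { $ }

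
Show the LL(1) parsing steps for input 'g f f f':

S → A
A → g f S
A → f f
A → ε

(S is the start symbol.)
LL(1) parsing maintains a stack (initially the start symbol over $) and the input. At each step: if the stack top is a terminal, match it against the current input token; if it is a non-terminal N, replace it with the RHS of M[N, lookahead] (the unique production whose predict set contains the lookahead).

Stack is shown with the top on the left.

Stack    Input      Action
--------------------------
S $      g f f f $  output S → A
A $      g f f f $  output A → g f S
g f S $  g f f f $  match 'g'
f S $    f f f $    match 'f'
S $      f f $      output S → A
A $      f f $      output A → f f
f f $    f f $      match 'f'
f $      f $        match 'f'
$        $          accept

The string is accepted.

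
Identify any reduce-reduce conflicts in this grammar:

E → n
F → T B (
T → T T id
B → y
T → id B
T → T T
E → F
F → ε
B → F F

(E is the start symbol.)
Augment with E' → E and build the canonical LR(0) collection (I0 = CLOSURE({[E' → . E]}), then GOTO on every symbol after a dot until no new states appear). It has 14 states:
  I0: { [E → . F], [E → . n], [E' → . E], [F → . T B (], [F → .], [T → . T T id], [T → . T T], [T → . id B] }  — shift, reduce
  I1: { [E' → E .] }  — accept
  I2: { [E → F .] }  — reduce
  I3: { [B → . F F], [B → . y], [F → . T B (], [F → .], [F → T . B (], [T → . T T id], [T → . T T], [T → . id B], [T → T . T id], [T → T . T] }  — shift, reduce
  I4: { [B → . F F], [B → . y], [F → . T B (], [F → .], [T → . T T id], [T → . T T], [T → . id B], [T → id . B] }  — shift, reduce
  I5: { [E → n .] }  — reduce
  I6: { [T → id B .] }  — reduce
  I7: { [B → F . F], [F → . T B (], [F → .], [T → . T T id], [T → . T T], [T → . id B] }  — shift, reduce
  I8: { [B → y .] }  — reduce
  I9: { [B → F F .] }  — reduce
  I10: { [F → T B . (] }  — shift
  I11: { [B → . F F], [B → . y], [F → . T B (], [F → .], [F → T . B (], [T → . T T id], [T → . T T], [T → . id B], [T → T . T id], [T → T . T], [T → T T . id], [T → T T .] }  — shift, 2 reduces
  I12: { [B → . F F], [B → . y], [F → . T B (], [F → .], [T → . T T id], [T → . T T], [T → . id B], [T → T T id .], [T → id . B] }  — shift, 2 reduces
  I13: { [F → T B ( .] }  — reduce

I11 contains complete items [F → .], [T → T T .] — reduce-reduce conflict.
I12 contains complete items [F → .], [T → T T id .] — reduce-reduce conflict.

Answer: Yes — I11: [F → .] vs [T → T T .]; I12: [F → .] vs [T → T T id .]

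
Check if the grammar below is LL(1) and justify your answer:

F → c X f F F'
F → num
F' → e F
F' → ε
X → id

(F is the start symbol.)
A grammar is LL(1) if for each non-terminal N with multiple productions, the predict sets of those productions are pairwise disjoint, where PREDICT(N → α) = (FIRST(α) \ {ε}) ∪ (FOLLOW(N) if α ⇒* ε).

Relevant sets:
  FOLLOW(F') = { $, 'e' }

For F:
  PREDICT(F → c X f F F') = { 'c' }
  PREDICT(F → num) = { 'num' }
For F':
  PREDICT(F' → e F) = { 'e' }
  PREDICT(F' → ε) = { $, 'e' }
X has a single production, so nothing to check there.

Conflict found: Predict set conflict for F': { 'e' }
The grammar is NOT LL(1).

Answer: No. Predict set conflict for F': { 'e' }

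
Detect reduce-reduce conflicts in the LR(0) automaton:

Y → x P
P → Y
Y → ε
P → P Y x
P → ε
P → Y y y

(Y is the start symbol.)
Yes — I2: [P → .] vs [Y → .]; I3: [Y → .] vs [Y → x P .]

A reduce-reduce conflict occurs when an LR(0) state has two complete items [A → α .] and [B → β .] — both call for a reduction, and with no lookahead the parser cannot choose between them.

Augment with Y' → Y and build the canonical LR(0) collection (I0 = CLOSURE({[Y' → . Y]}), then GOTO on every symbol after a dot until no new states appear). It has 9 states:
  I0: { [Y → . x P], [Y → .], [Y' → . Y] }  — shift, reduce
  I1: { [Y' → Y .] }  — accept
  I2: { [P → . P Y x], [P → . Y y y], [P → . Y], [P → .], [Y → . x P], [Y → .], [Y → x . P] }  — shift, 2 reduces
  I3: { [P → P . Y x], [Y → . x P], [Y → .], [Y → x P .] }  — shift, 2 reduces
  I4: { [P → Y . y y], [P → Y .] }  — shift, reduce
  I5: { [P → Y y . y] }  — shift
  I6: { [P → Y y y .] }  — reduce
  I7: { [P → P Y . x] }  — shift
  I8: { [P → P Y x .] }  — reduce

I2 contains complete items [P → .], [Y → .] — reduce-reduce conflict.
I3 contains complete items [Y → .], [Y → x P .] — reduce-reduce conflict.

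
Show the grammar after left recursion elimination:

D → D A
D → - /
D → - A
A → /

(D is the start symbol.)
D is directly left-recursive. The standard transformation for
  A → A α₁ | ... | A α_m | β₁ | ... | β_n
is
  A  → β₁ A' | ... | β_n A'
  A' → α₁ A' | ... | α_m A' | ε

D → - / becomes D → - / D'
D → - A becomes D → - A D'
D → D A becomes D' → A D'
Add D' → ε

Productions for other non-terminals are unchanged:
  A → /

Resulting grammar:
D → - / D'
D → - A D'
D' → A D'
D' → ε
A → /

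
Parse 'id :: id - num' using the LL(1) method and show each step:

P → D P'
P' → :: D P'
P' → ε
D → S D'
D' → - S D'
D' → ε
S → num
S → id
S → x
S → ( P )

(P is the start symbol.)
LL(1) parsing maintains a stack (initially the start symbol over $) and the input. At each step: if the stack top is a terminal, match it against the current input token; if it is a non-terminal N, replace it with the RHS of M[N, lookahead] (the unique production whose predict set contains the lookahead).

Stack is shown with the top on the left.

Stack        Input             Action
-------------------------------------
P $          id :: id - num $  output P → D P'
D P' $       id :: id - num $  output D → S D'
S D' P' $    id :: id - num $  output S → id
id D' P' $   id :: id - num $  match 'id'
D' P' $      :: id - num $     output D' → ε
P' $         :: id - num $     output P' → :: D P'
:: D P' $    :: id - num $     match '::'
D P' $       id - num $        output D → S D'
S D' P' $    id - num $        output S → id
id D' P' $   id - num $        match 'id'
D' P' $      - num $           output D' → - S D'
- S D' P' $  - num $           match '-'
S D' P' $    num $             output S → num
num D' P' $  num $             match 'num'
D' P' $      $                 output D' → ε
P' $         $                 output P' → ε
$            $                 accept

The string is accepted.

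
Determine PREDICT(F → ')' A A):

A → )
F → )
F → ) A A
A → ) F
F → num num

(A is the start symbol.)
{ ')' }

PREDICT(F → ')' A A) = (FIRST(RHS) \ {ε}) ∪ (FOLLOW(F) if ε ∈ FIRST(RHS), i.e. RHS ⇒* ε)
FIRST(')' A A) = { ')' }
ε ∉ FIRST(')' A A), so FOLLOW(F) is not added.
PREDICT(F → ')' A A) = { ')' }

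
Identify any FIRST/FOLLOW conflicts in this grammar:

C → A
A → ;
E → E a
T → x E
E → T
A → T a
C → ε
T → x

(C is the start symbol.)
No FIRST/FOLLOW conflicts.

A FIRST/FOLLOW conflict occurs when a non-terminal N has a nullable alternative N → β (β ⇒* ε) and another alternative N → α with FIRST(α) ∩ FOLLOW(N) ≠ ∅: on such a lookahead the parser cannot decide between expanding α and letting N vanish via β.

Nullable non-terminals: C.
FIRST sets used below: FIRST(A) = { ';', 'x' }

C: nullable alternative(s) C → ε; FOLLOW(C) = { $ }
  C → A: FIRST \ {ε} = { ';', 'x' } — disjoint from FOLLOW(C)
  C → ε: FIRST \ {ε} = { } — this is the only nullable alternative, skip

A, E, T have no nullable alternative, so no FIRST/FOLLOW check is needed there.

No FIRST/FOLLOW conflicts found.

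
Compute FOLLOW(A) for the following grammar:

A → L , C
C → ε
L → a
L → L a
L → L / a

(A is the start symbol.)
A is the start symbol, so $ ∈ FOLLOW(A).
A does not occur on any right-hand side.

Taking the union: FOLLOW(A) = { $ }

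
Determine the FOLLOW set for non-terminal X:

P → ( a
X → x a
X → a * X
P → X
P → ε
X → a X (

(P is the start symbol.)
To compute FOLLOW(X), find every occurrence of X on a right-hand side N → α X β: add FIRST(β) \ {ε}, and if β is empty or nullable also add FOLLOW(N). Iterate to a fixed point.

In X → a * X: X is at the end; this adds FOLLOW(X) to itself — nothing new
In P → X: X is at the end, add FOLLOW(P)
In X → a X (: X is followed by '(', add FIRST('(') \ {ε} = { '(' }

The FOLLOW sets referred to above (computed the same way, to a fixed point):
  FOLLOW(P) = { $ }

Taking the union: FOLLOW(X) = { $, '(' }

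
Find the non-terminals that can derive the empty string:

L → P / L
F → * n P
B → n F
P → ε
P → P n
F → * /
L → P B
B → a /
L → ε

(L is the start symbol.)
A non-terminal is nullable if it can derive ε (the empty string): either it has an ε-production, or it has a production whose right-hand side consists entirely of nullable non-terminals.

ε-productions: P → ε, L → ε
So P, L are immediately nullable.
No further non-terminal can be added: every production for the remaining non-terminals contains a terminal or a non-nullable non-terminal.
Nullable = { 'L', 'P' }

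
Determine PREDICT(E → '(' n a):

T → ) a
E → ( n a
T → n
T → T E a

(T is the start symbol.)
{ '(' }

PREDICT(E → '(' n a) = (FIRST(RHS) \ {ε}) ∪ (FOLLOW(E) if ε ∈ FIRST(RHS), i.e. RHS ⇒* ε)
FIRST('(' n a) = { '(' }
ε ∉ FIRST('(' n a), so FOLLOW(E) is not added.
PREDICT(E → '(' n a) = { '(' }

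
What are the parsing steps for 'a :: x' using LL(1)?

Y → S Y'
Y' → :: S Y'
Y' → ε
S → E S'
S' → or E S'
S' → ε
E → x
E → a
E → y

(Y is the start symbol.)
LL(1) parsing maintains a stack (initially the start symbol over $) and the input. At each step: if the stack top is a terminal, match it against the current input token; if it is a non-terminal N, replace it with the RHS of M[N, lookahead] (the unique production whose predict set contains the lookahead).

Stack is shown with the top on the left.

Stack      Input     Action
---------------------------
Y $        a :: x $  output Y → S Y'
S Y' $     a :: x $  output S → E S'
E S' Y' $  a :: x $  output E → a
a S' Y' $  a :: x $  match 'a'
S' Y' $    :: x $    output S' → ε
Y' $       :: x $    output Y' → :: S Y'
:: S Y' $  :: x $    match '::'
S Y' $     x $       output S → E S'
E S' Y' $  x $       output E → x
x S' Y' $  x $       match 'x'
S' Y' $    $         output S' → ε
Y' $       $         output Y' → ε
$          $         accept

The string is accepted.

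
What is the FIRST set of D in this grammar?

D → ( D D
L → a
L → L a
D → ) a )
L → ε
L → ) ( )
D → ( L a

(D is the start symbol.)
To compute FIRST(D), examine every production with D on the left-hand side, reading each right-hand side left to right until a non-nullable symbol is reached.

From D → ( D D:
  - '(' is a terminal: add '(' and stop
From D → ) a ):
  - ')' is a terminal: add ')' and stop
From D → ( L a:
  - '(' is a terminal: add '(' and stop

Collecting: FIRST(D) = { '(', ')' }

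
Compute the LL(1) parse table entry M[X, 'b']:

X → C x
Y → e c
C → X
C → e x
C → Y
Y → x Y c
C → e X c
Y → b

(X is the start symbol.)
X → C x

To find M[X, 'b'], we find productions for X where 'b' is in the predict set (PREDICT(N → α) = (FIRST(α) \ {ε}) ∪ (FOLLOW(N) if α ⇒* ε)).

Relevant sets:
  FIRST(C) = { 'b', 'e', 'x' }

X → C x: PREDICT = { 'b', 'e', 'x' }
  'b' is in predict set, so this production goes in M[X, 'b']

M[X, 'b'] = X → C x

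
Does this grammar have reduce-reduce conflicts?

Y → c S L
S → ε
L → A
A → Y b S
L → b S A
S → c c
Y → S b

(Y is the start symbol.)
Augment with Y' → Y and build the canonical LR(0) collection (I0 = CLOSURE({[Y' → . Y]}), then GOTO on every symbol after a dot until no new states appear). It has 17 states:
  I0: { [S → . c c], [S → .], [Y → . S b], [Y → . c S L], [Y' → . Y] }  — shift, reduce
  I1: { [Y → S . b] }  — shift
  I2: { [Y' → Y .] }  — accept
  I3: { [S → . c c], [S → .], [S → c . c], [Y → c . S L] }  — shift, reduce
  I4: { [A → . Y b S], [L → . A], [L → . b S A], [S → . c c], [S → .], [Y → . S b], [Y → . c S L], [Y → c S . L] }  — shift, reduce
  I5: { [S → c . c], [S → c c .] }  — shift, reduce
  I6: { [S → c c .] }  — reduce
  I7: { [L → A .] }  — reduce
  I8: { [Y → c S L .] }  — reduce
  I9: { [A → Y . b S] }  — shift
  I10: { [L → b . S A], [S → . c c], [S → .] }  — shift, reduce
  I11: { [A → . Y b S], [L → b S . A], [S → . c c], [S → .], [Y → . S b], [Y → . c S L] }  — shift, reduce
  I12: { [S → c . c] }  — shift
  I13: { [L → b S A .] }  — reduce
  I14: { [A → Y b . S], [S → . c c], [S → .] }  — shift, reduce
  I15: { [A → Y b S .] }  — reduce
  I16: { [Y → S b .] }  — reduce

No state contains more than one complete item.

Answer: No reduce-reduce conflicts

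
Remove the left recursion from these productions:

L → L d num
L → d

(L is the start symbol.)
L → d L'
L' → d num L'
L' → ε

L is directly left-recursive. The standard transformation for
  A → A α₁ | ... | A α_m | β₁ | ... | β_n
is
  A  → β₁ A' | ... | β_n A'
  A' → α₁ A' | ... | α_m A' | ε

L → d becomes L → d L'
L → L d num becomes L' → d num L'
Add L' → ε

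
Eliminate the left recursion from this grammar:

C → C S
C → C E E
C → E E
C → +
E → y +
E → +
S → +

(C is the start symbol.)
C is directly left-recursive. The standard transformation for
  A → A α₁ | ... | A α_m | β₁ | ... | β_n
is
  A  → β₁ A' | ... | β_n A'
  A' → α₁ A' | ... | α_m A' | ε

C → E E becomes C → E E C'
C → + becomes C → + C'
C → C S becomes C' → S C'
C → C E E becomes C' → E E C'
Add C' → ε

Productions for other non-terminals are unchanged:
  E → y +
  E → +
  S → +

Resulting grammar:
C → E E C'
C → + C'
C' → S C'
C' → E E C'
C' → ε
E → y +
E → +
S → +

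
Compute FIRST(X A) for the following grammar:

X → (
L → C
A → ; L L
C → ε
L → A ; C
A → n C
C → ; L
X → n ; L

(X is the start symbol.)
{ '(', 'n' }

FIRST sets of the non-terminals involved (from the grammar, by fixed-point iteration):
  FIRST(X) = { '(', 'n' }

To compute FIRST(X A), process the symbols left to right:
Symbol X is a non-terminal. Add FIRST(X) \ {ε} = { '(', 'n' }
X is not nullable (ε ∉ FIRST(X)), so stop here.
FIRST(X A) = { '(', 'n' }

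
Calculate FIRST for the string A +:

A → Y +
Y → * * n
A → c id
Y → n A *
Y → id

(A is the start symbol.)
FIRST sets of the non-terminals involved (from the grammar, by fixed-point iteration):
  FIRST(A) = { '*', 'c', 'id', 'n' }

To compute FIRST(A +), process the symbols left to right:
Symbol A is a non-terminal. Add FIRST(A) \ {ε} = { '*', 'c', 'id', 'n' }
A is not nullable (ε ∉ FIRST(A)), so stop here.
FIRST(A +) = { '*', 'c', 'id', 'n' }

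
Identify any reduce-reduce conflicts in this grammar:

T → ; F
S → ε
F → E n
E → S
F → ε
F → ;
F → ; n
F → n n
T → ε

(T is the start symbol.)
Yes — I1: [F → .] vs [S → .]

Augment with T' → T and build the canonical LR(0) collection (I0 = CLOSURE({[T' → . T]}), then GOTO on every symbol after a dot until no new states appear). It has 11 states:
  I0: { [T → . ; F], [T → .], [T' → . T] }  — shift, reduce
  I1: { [E → . S], [F → . ; n], [F → . ;], [F → . E n], [F → . n n], [F → .], [S → .], [T → ; . F] }  — shift, 2 reduces
  I2: { [T' → T .] }  — accept
  I3: { [F → ; . n], [F → ; .] }  — shift, reduce
  I4: { [F → E . n] }  — shift
  I5: { [T → ; F .] }  — reduce
  I6: { [E → S .] }  — reduce
  I7: { [F → n . n] }  — shift
  I8: { [F → n n .] }  — reduce
  I9: { [F → E n .] }  — reduce
  I10: { [F → ; n .] }  — reduce

I1 contains complete items [F → .], [S → .] — reduce-reduce conflict.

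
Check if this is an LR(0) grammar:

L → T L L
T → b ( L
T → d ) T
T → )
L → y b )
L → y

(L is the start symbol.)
Augment with L' → L and build the canonical LR(0) collection (I0 = CLOSURE({[L' → . L]}), then GOTO on every symbol after a dot until no new states appear). It has 15 states:
  I0: { [L → . T L L], [L → . y b )], [L → . y], [L' → . L], [T → . )], [T → . b ( L], [T → . d ) T] }  — shift
  I1: { [T → ) .] }  — reduce
  I2: { [L' → L .] }  — accept
  I3: { [L → . T L L], [L → . y b )], [L → . y], [L → T . L L], [T → . )], [T → . b ( L], [T → . d ) T] }  — shift
  I4: { [T → b . ( L] }  — shift
  I5: { [T → d . ) T] }  — shift
  I6: { [L → y . b )], [L → y .] }  — shift, reduce
  I7: { [L → y b . )] }  — shift
  I8: { [L → y b ) .] }  — reduce
  I9: { [T → . )], [T → . b ( L], [T → . d ) T], [T → d ) . T] }  — shift
  I10: { [T → d ) T .] }  — reduce
  I11: { [L → . T L L], [L → . y b )], [L → . y], [T → . )], [T → . b ( L], [T → . d ) T], [T → b ( . L] }  — shift
  I12: { [T → b ( L .] }  — reduce
  I13: { [L → . T L L], [L → . y b )], [L → . y], [L → T L . L], [T → . )], [T → . b ( L], [T → . d ) T] }  — shift
  I14: { [L → T L L .] }  — reduce

Conflict in state I6:
  Shift-reduce conflict between [L → y .] and [L → y . b )]
So the grammar is NOT LR(0).

Answer: No. Shift-reduce conflict between [L → y .] and [L → y . b )]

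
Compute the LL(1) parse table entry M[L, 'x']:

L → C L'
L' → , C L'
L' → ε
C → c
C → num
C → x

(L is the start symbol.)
To find M[L, 'x'], we find productions for L where 'x' is in the predict set (PREDICT(N → α) = (FIRST(α) \ {ε}) ∪ (FOLLOW(N) if α ⇒* ε)).

Relevant sets:
  FIRST(C) = { 'c', 'num', 'x' }

L → C L': PREDICT = { 'c', 'num', 'x' }
  'x' is in predict set, so this production goes in M[L, 'x']

M[L, 'x'] = L → C L'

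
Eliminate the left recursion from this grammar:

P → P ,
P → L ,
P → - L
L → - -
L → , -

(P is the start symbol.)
P → L , P'
P → - L P'
P' → , P'
P' → ε
L → - -
L → , -

P is directly left-recursive. The standard transformation for
  A → A α₁ | ... | A α_m | β₁ | ... | β_n
is
  A  → β₁ A' | ... | β_n A'
  A' → α₁ A' | ... | α_m A' | ε

P → L , becomes P → L , P'
P → - L becomes P → - L P'
P → P , becomes P' → , P'
Add P' → ε

Productions for other non-terminals are unchanged:
  L → - -
  L → , -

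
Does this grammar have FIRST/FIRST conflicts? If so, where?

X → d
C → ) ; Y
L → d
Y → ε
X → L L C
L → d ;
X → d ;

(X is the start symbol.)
FIRST sets of the non-terminals at (or reachable through a nullable prefix from) the front of some alternative:
  FIRST(L) = { 'd' }

Productions for X:
  X → d: FIRST = { 'd' }
  X → L L C: FIRST = { 'd' }
  X → d ;: FIRST = { 'd' }
Productions for L:
  L → d: FIRST = { 'd' }
  L → d ;: FIRST = { 'd' }
C, Y have only one production, so no FIRST/FIRST conflict is possible there.

Conflict for X: X → d and X → L L C
  Overlap: { 'd' }
Conflict for X: X → d and X → d ;
  Overlap: { 'd' }
Conflict for X: X → L L C and X → d ;
  Overlap: { 'd' }
Conflict for L: L → d and L → d ;
  Overlap: { 'd' }

Answer: Yes. X → d / X → L L C on { 'd' }; X → d / X → d ';' on { 'd' }; X → L L C / X → d ';' on { 'd' }; L → d / L → d ';' on { 'd' }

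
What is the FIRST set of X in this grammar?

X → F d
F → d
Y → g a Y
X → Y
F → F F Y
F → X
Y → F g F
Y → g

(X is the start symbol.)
To compute FIRST(X), examine every production with X on the left-hand side, reading each right-hand side left to right until a non-nullable symbol is reached.

FIRST sets of the other non-terminals involved (by the same procedure, iterated to a fixed point):
  FIRST(F) = { 'd', 'g' }
  FIRST(Y) = { 'd', 'g' }

From X → F d:
  - F is a non-terminal: add FIRST(F) \ {ε} = { 'd', 'g' }
    F is not nullable, so stop
From X → Y:
  - Y is a non-terminal: add FIRST(Y) \ {ε} = { 'd', 'g' }
    Y is not nullable, so stop

Collecting: FIRST(X) = { 'd', 'g' }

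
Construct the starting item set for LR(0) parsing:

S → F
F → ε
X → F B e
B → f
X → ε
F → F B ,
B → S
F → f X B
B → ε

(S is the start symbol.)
First, augment the grammar with S' → S
I₀ = CLOSURE({ [S' → . S] }):
  [S' → . S] has the dot before S: add [S → . F]
  [S → . F] has the dot before F: add [F → .], [F → . F B ,], [F → . f X B]
No further items can be added.

I₀ = { [F → . F B ,], [F → . f X B], [F → .], [S → . F], [S' → . S] }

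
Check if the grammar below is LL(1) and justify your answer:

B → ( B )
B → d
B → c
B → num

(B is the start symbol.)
A grammar is LL(1) if for each non-terminal N with multiple productions, the predict sets of those productions are pairwise disjoint, where PREDICT(N → α) = (FIRST(α) \ {ε}) ∪ (FOLLOW(N) if α ⇒* ε).

For B:
  PREDICT(B → '(' B ')') = { '(' }
  PREDICT(B → d) = { 'd' }
  PREDICT(B → c) = { 'c' }
  PREDICT(B → num) = { 'num' }

All predict sets are disjoint. The grammar IS LL(1).

Answer: Yes, the grammar is LL(1).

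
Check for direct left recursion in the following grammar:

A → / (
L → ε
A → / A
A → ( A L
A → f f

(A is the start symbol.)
Direct left recursion occurs when N → N α for some non-terminal N (the right-hand side begins with the left-hand side itself).

A → / (: starts with '/'
L → ε: starts with ε
A → / A: starts with '/'
A → ( A L: starts with '('
A → f f: starts with f

No direct left recursion found.

Answer: No direct left recursion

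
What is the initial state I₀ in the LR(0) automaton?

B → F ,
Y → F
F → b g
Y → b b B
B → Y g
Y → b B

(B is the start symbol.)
First, augment the grammar with B' → B
I₀ = CLOSURE({ [B' → . B] }):
  [B' → . B] has the dot before B: add [B → . F ,], [B → . Y g]
  [B → . F ,] has the dot before F: add [F → . b g]
  [B → . Y g] has the dot before Y: add [Y → . F], [Y → . b b B], [Y → . b B]
No further items can be added.

I₀ = { [B → . F ,], [B → . Y g], [B' → . B], [F → . b g], [Y → . F], [Y → . b B], [Y → . b b B] }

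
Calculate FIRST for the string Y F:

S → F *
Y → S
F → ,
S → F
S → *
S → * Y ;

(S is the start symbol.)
{ '*', ',' }

FIRST sets of the non-terminals involved (from the grammar, by fixed-point iteration):
  FIRST(Y) = { '*', ',' }

To compute FIRST(Y F), process the symbols left to right:
Symbol Y is a non-terminal. Add FIRST(Y) \ {ε} = { '*', ',' }
Y is not nullable (ε ∉ FIRST(Y)), so stop here.
FIRST(Y F) = { '*', ',' }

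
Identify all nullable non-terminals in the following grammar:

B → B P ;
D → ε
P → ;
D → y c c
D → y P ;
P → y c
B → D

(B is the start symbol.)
ε-productions: D → ε
So D is immediately nullable.
B → D: every symbol on the right is nullable, so B is nullable too.
No further non-terminal can be added: every production for the remaining non-terminals contains a terminal or a non-nullable non-terminal.
Nullable = { 'B', 'D' }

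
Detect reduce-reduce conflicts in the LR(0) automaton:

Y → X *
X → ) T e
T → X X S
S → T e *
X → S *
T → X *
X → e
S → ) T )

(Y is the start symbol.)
Yes — I7: [T → X * .] vs [Y → X * .]

Augment with Y' → Y and build the canonical LR(0) collection (I0 = CLOSURE({[Y' → . Y]}), then GOTO on every symbol after a dot until no new states appear). It has 18 states:
  I0: { [S → . ) T )], [S → . T e *], [T → . X *], [T → . X X S], [X → . ) T e], [X → . S *], [X → . e], [Y → . X *], [Y' → . Y] }  — shift
  I1: { [S → ) . T )], [S → . ) T )], [S → . T e *], [T → . X *], [T → . X X S], [X → ) . T e], [X → . ) T e], [X → . S *], [X → . e] }  — shift
  I2: { [X → S . *] }  — shift
  I3: { [S → T . e *] }  — shift
  I4: { [S → . ) T )], [S → . T e *], [T → . X *], [T → . X X S], [T → X . *], [T → X . X S], [X → . ) T e], [X → . S *], [X → . e], [Y → X . *] }  — shift
  I5: { [Y' → Y .] }  — accept
  I6: { [X → e .] }  — reduce
  I7: { [T → X * .], [Y → X * .] }  — 2 reduces
  I8: { [S → . ) T )], [S → . T e *], [T → . X *], [T → . X X S], [T → X . *], [T → X . X S], [T → X X . S], [X → . ) T e], [X → . S *], [X → . e] }  — shift
  I9: { [T → X * .] }  — reduce
  I10: { [T → X X S .], [X → S . *] }  — shift, reduce
  I11: { [X → S * .] }  — reduce
  I12: { [S → T e . *] }  — shift
  I13: { [S → T e * .] }  — reduce
  I14: { [S → ) T . )], [S → T . e *], [X → ) T . e] }  — shift
  I15: { [S → . ) T )], [S → . T e *], [T → . X *], [T → . X X S], [T → X . *], [T → X . X S], [X → . ) T e], [X → . S *], [X → . e] }  — shift
  I16: { [S → ) T ) .] }  — reduce
  I17: { [S → T e . *], [X → ) T e .] }  — shift, reduce

I7 contains complete items [T → X * .], [Y → X * .] — reduce-reduce conflict.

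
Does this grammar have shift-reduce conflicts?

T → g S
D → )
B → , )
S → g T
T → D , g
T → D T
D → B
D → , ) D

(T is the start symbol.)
Yes — I12: [B → , ) .] vs [B → . , )]

Augment with T' → T and build the canonical LR(0) collection (I0 = CLOSURE({[T' → . T]}), then GOTO on every symbol after a dot until no new states appear). It has 15 states:
  I0: { [B → . , )], [D → . )], [D → . , ) D], [D → . B], [T → . D , g], [T → . D T], [T → . g S], [T' → . T] }  — shift
  I1: { [D → ) .] }  — reduce
  I2: { [B → , . )], [D → , . ) D] }  — shift
  I3: { [D → B .] }  — reduce
  I4: { [B → . , )], [D → . )], [D → . , ) D], [D → . B], [T → . D , g], [T → . D T], [T → . g S], [T → D . , g], [T → D . T] }  — shift
  I5: { [T' → T .] }  — accept
  I6: { [S → . g T], [T → g . S] }  — shift
  I7: { [T → g S .] }  — reduce
  I8: { [B → . , )], [D → . )], [D → . , ) D], [D → . B], [S → g . T], [T → . D , g], [T → . D T], [T → . g S] }  — shift
  I9: { [S → g T .] }  — reduce
  I10: { [B → , . )], [D → , . ) D], [T → D , . g] }  — shift
  I11: { [T → D T .] }  — reduce
  I12: { [B → , ) .], [B → . , )], [D → , ) . D], [D → . )], [D → . , ) D], [D → . B] }  — shift, reduce
  I13: { [T → D , g .] }  — reduce
  I14: { [D → , ) D .] }  — reduce

I12 contains reduce item [B → , ) .] and shift items [B → . , )], [D → . )], [D → . , ) D] — shift-reduce conflict.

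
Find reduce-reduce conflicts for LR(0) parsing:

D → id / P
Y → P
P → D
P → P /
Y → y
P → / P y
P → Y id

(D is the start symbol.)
A reduce-reduce conflict occurs when an LR(0) state has two complete items [A → α .] and [B → β .] — both call for a reduction, and with no lookahead the parser cannot choose between them.

Augment with D' → D and build the canonical LR(0) collection (I0 = CLOSURE({[D' → . D]}), then GOTO on every symbol after a dot until no new states appear). It has 13 states:
  I0: { [D → . id / P], [D' → . D] }  — shift
  I1: { [D' → D .] }  — accept
  I2: { [D → id . / P] }  — shift
  I3: { [D → . id / P], [D → id / . P], [P → . / P y], [P → . D], [P → . P /], [P → . Y id], [Y → . P], [Y → . y] }  — shift
  I4: { [D → . id / P], [P → . / P y], [P → . D], [P → . P /], [P → . Y id], [P → / . P y], [Y → . P], [Y → . y] }  — shift
  I5: { [P → D .] }  — reduce
  I6: { [D → id / P .], [P → P . /], [Y → P .] }  — shift, 2 reduces
  I7: { [P → Y . id] }  — shift
  I8: { [Y → y .] }  — reduce
  I9: { [P → Y id .] }  — reduce
  I10: { [P → P / .] }  — reduce
  I11: { [P → / P . y], [P → P . /], [Y → P .] }  — shift, reduce
  I12: { [P → / P y .] }  — reduce

I6 contains complete items [D → id / P .], [Y → P .] — reduce-reduce conflict.

Answer: Yes — I6: [D → id / P .] vs [Y → P .]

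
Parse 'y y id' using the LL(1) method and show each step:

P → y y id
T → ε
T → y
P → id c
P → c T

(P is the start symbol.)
LL(1) parsing maintains a stack (initially the start symbol over $) and the input. At each step: if the stack top is a terminal, match it against the current input token; if it is a non-terminal N, replace it with the RHS of M[N, lookahead] (the unique production whose predict set contains the lookahead).

Stack is shown with the top on the left.

Stack     Input     Action
--------------------------
P $       y y id $  output P → y y id
y y id $  y y id $  match 'y'
y id $    y id $    match 'y'
id $      id $      match 'id'
$         $         accept

The string is accepted.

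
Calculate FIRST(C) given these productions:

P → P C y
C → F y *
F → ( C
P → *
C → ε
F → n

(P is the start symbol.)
FIRST sets of the other non-terminals involved (by the same procedure, iterated to a fixed point):
  FIRST(F) = { '(', 'n' }

From C → F y *:
  - F is a non-terminal: add FIRST(F) \ {ε} = { '(', 'n' }
    F is not nullable, so stop
From C → ε:
  - ε-production, so ε ∈ FIRST(C)

Collecting: FIRST(C) = { '(', 'n', ε }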